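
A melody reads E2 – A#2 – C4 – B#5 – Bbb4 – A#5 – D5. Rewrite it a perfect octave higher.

E3 A#3 C5 B#6 Bbb5 A#6 D6

E2 to E3
A#2 to A#3
C4 to C5
B#5 to B#6
Bbb4 to Bbb5
A#5 to A#6
D5 to D6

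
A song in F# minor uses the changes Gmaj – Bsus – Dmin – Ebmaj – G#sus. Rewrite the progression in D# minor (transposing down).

Emaj G#sus Bmin Cmaj E#sus

F# minor down to D# minor is a minor third; each chord root moves by that interval while the quality stays the same.
Gmaj: root G down a minor third → E, giving Emaj.
Bsus: root B down a minor third → G#, giving G#sus.
Dmin: root D down a minor third → B, giving Bmin.
Ebmaj: root Eb down a minor third → C, giving Cmaj.
G#sus: root G# down a minor third → E#, giving E#sus.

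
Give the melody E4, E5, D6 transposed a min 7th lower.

F#3 F#4 E5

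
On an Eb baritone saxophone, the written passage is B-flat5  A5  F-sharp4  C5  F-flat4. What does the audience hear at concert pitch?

The Eb baritone saxophone sounds a major thirteenth below written, so transpose each written note down a major thirteenth.
Bb5 to Db4
A5 to C4
F#4 to A2
C5 to Eb3
Fb4 to Abb2

Db4 C4 A2 Eb3 Abb2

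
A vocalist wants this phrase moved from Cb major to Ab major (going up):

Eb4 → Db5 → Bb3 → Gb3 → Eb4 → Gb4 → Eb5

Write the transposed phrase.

C5 Bb5 G4 Eb4 C5 Eb5 C6

From Cb up to Ab is a major sixth; apply that to each pitch.
Eb4 to C5
Db5 to Bb5
Bb3 to G4
Gb3 to Eb4
Eb4 to C5
Gb4 to Eb5
Eb5 to C6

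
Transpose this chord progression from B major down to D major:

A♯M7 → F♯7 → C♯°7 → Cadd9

B major down to D major is a major sixth; each chord root moves by that interval while the quality stays the same.
A♯M7: root A♯ down a major sixth → C#, giving C#M7.
F♯7: root F♯ down a major sixth → A, giving A7.
C♯°7: root C♯ down a major sixth → E, giving E°7.
Cadd9: root C down a major sixth → Eb, giving Ebadd9.

C#M7 A7 E°7 Ebadd9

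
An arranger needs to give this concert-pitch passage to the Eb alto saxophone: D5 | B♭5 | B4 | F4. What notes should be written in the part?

B5 G6 G#5 D5

Written C4 sounds as Eb3 on the Eb alto saxophone, so concert pitches are written a major sixth up.
D5 → B5
Bb5 → G6
B4 → G#5
F4 → D5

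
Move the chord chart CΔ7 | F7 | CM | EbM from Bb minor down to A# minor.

B#Δ7 E#7 B#M D#M

Bb minor down to A# minor is a diminished second; each chord root moves by that interval while the quality stays the same.
CΔ7: root C down a diminished second → B#, giving B#Δ7.
F7: root F down a diminished second → E#, giving E#7.
CM: root C down a diminished second → B#, giving B#M.
EbM: root Eb down a diminished second → D#, giving D#M.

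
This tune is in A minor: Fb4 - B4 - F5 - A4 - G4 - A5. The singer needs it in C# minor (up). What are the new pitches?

From A up to C# is a major third; apply that to each pitch.
Fb4 → Ab4
B4 → D#5
F5 → A5
A4 → C#5
G4 → B4
A5 → C#6

Ab4 D#5 A5 C#5 B4 C#6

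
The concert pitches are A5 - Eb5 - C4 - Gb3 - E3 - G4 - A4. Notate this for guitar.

Written C4 sounds as C3 on the guitar, so concert pitches are written a perfect octave up.
A5 → A6
Eb5 → Eb6
C4 → C5
Gb3 → Gb4
E3 → E4
G4 → G5
A4 → A5

A6 Eb6 C5 Gb4 E4 G5 A5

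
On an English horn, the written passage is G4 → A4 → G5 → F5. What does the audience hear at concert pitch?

C4 D4 C5 Bb4

The English horn sounds a perfect fifth below written, so transpose each written note down a perfect fifth.
G4 -> C4
A4 -> D4
G5 -> C5
F5 -> Bb4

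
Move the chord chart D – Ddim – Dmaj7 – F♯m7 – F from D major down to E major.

E Edim Emaj7 G#m7 G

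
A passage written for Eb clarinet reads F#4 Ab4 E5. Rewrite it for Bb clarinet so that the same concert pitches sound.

B4 Db5 A5

First find concert pitch: the Eb clarinet sounds a minor third above written, so F#4 Ab4 E5 sounds A4 Cb5 G5.
Then write for Bb clarinet: it sounds a major second below written, so the part must be a major second above concert.
A4 → B4
Cb5 → Db5
G5 → A5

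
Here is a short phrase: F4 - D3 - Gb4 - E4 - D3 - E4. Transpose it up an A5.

C#5 A#3 D5 B#4 A#3 B#4

F4 to C#5
D3 to A#3
Gb4 to D5
E4 to B#4
D3 to A#3
E4 to B#4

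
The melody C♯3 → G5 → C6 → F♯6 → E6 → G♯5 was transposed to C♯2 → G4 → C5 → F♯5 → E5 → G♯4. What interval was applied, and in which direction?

down a perfect octave

Take the first pair: C#3 → C#2. C to C spans 8 letter names, so the interval is some kind of octave.
C#2 to C#3 is 12 semitones, which makes it a perfect octave; the second version is lower, so the direction is down.
Checking another pair — G#5 → G#4 — gives the same interval.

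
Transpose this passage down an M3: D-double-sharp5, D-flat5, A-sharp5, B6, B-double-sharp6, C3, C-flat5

B#4 Bbb4 F#5 G6 G##6 Ab2 Abb4

D##5 becomes B#4
Db5 becomes Bbb4
A#5 becomes F#5
B6 becomes G6
B##6 becomes G##6
C3 becomes Ab2
Cb5 becomes Abb4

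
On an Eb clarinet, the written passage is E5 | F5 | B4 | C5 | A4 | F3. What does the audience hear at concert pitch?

G5 Ab5 D5 Eb5 C5 Ab3

Written C4 on the Eb clarinet sounds as Eb4, a minor third higher; apply that shift to every note.
E5 -> G5
F5 -> Ab5
B4 -> D5
C5 -> Eb5
A4 -> C5
F3 -> Ab3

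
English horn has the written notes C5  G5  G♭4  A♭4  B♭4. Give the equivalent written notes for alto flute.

First find concert pitch: the English horn sounds a perfect fifth below written, so C5 G5 G♭4 A♭4 B♭4 sounds F4 C5 Cb4 Db4 Eb4.
Then write for alto flute: it sounds a perfect fourth below written, so the part must be a perfect fourth above concert.
F4 → Bb4
C5 → F5
Cb4 → Fb4
Db4 → Gb4
Eb4 → Ab4

Bb4 F5 Fb4 Gb4 Ab4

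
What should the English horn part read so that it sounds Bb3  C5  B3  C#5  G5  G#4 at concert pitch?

The English horn sounds a perfect fifth below written, so the written part must be a perfect fifth above concert — transpose each note up.
Bb3 → F4
C5 → G5
B3 → F#4
C#5 → G#5
G5 → D6
G#4 → D#5

F4 G5 F#4 G#5 D6 D#5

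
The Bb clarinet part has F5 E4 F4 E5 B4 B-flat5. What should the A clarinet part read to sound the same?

First find concert pitch: the Bb clarinet sounds a major second below written, so F5 E4 F4 E5 B4 B-flat5 sounds Eb5 D4 Eb4 D5 A4 Ab5.
Then write for A clarinet: it sounds a minor third below written, so the part must be a minor third above concert.
Eb5 → Gb5
D4 → F4
Eb4 → Gb4
D5 → F5
A4 → C5
Ab5 → Cb6

Gb5 F4 Gb4 F5 C5 Cb6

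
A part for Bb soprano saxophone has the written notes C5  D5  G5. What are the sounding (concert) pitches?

Bb4 C5 F5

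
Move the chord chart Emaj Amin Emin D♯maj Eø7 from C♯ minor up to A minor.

Cmaj Fmin Cmin Bmaj Cø7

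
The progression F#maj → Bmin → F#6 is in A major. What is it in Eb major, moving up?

A major up to Eb major is a diminished fifth; each chord root moves by that interval while the quality stays the same.
F#maj: root F# up a diminished fifth → C, giving Cmaj.
Bmin: root B up a diminished fifth → F, giving Fmin.
F#6: root F# up a diminished fifth → C, giving C6.

Cmaj Fmin C6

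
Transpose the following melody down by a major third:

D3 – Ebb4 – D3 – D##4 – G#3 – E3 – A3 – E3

Bb2 Cbb4 Bb2 B#3 E3 C3 F3 C3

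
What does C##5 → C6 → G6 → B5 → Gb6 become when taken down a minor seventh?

D##4 D5 A5 C#5 Ab5

C##5 -> D##4
C6 -> D5
G6 -> A5
B5 -> C#5
Gb6 -> Ab5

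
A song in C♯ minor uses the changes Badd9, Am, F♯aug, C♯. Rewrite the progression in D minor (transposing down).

Cadd9 Bbm Gaug D

C♯ minor down to D minor is a major seventh; each chord root moves by that interval while the quality stays the same.
Badd9: root B down a major seventh → C, giving Cadd9.
Am: root A down a major seventh → Bb, giving Bbm.
F♯aug: root F♯ down a major seventh → G, giving Gaug.
C♯: root C♯ down a major seventh → D, giving D.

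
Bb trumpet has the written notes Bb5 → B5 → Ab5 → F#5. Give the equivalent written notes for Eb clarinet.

First find concert pitch: the Bb trumpet sounds a major second below written, so Bb5 B5 Ab5 F#5 sounds Ab5 A5 Gb5 E5.
Then write for Eb clarinet: it sounds a minor third above written, so the part must be a minor third below concert.
Ab5 → F5
A5 → F#5
Gb5 → Eb5
E5 → C#5

F5 F#5 Eb5 C#5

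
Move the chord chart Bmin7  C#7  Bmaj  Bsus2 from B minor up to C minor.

B minor up to C minor is a minor second; each chord root moves by that interval while the quality stays the same.
Bmin7: root B up a minor second → C, giving Cmin7.
C#7: root C# up a minor second → D, giving D7.
Bmaj: root B up a minor second → C, giving Cmaj.
Bsus2: root B up a minor second → C, giving Csus2.

Cmin7 D7 Cmaj Csus2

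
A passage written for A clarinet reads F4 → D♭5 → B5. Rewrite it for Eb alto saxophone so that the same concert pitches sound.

B4 G5 E#6

First find concert pitch: the A clarinet sounds a minor third below written, so F4 D♭5 B5 sounds D4 Bb4 G#5.
Then write for Eb alto saxophone: it sounds a major sixth below written, so the part must be a major sixth above concert.
D4 → B4
Bb4 → G5
G#5 → E#6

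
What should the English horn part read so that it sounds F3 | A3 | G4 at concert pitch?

C4 E4 D5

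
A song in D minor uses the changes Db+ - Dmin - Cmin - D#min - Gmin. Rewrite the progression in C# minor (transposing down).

D minor down to C# minor is a minor second; each chord root moves by that interval while the quality stays the same.
Db+: root Db down a minor second → C, giving C+.
Dmin: root D down a minor second → C#, giving C#min.
Cmin: root C down a minor second → B, giving Bmin.
D#min: root D# down a minor second → C##, giving C##min.
Gmin: root G down a minor second → F#, giving F#min.

C+ C#min Bmin C##min F#min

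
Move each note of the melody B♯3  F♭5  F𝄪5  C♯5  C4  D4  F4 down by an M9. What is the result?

A#2 Ebb4 E#4 B3 Bb2 C3 Eb3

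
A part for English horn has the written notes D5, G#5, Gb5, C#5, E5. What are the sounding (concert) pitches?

G4 C#5 Cb5 F#4 A4

Written C4 on the English horn sounds as F3, a perfect fifth lower; apply that shift to every note.
D5 becomes G4
G#5 becomes C#5
Gb5 becomes Cb5
C#5 becomes F#4
E5 becomes A4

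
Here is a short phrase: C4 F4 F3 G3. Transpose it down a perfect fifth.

F3 Bb3 Bb2 C3

C4: a fifth down reaches F, and 7 semitones makes it F3.
F4: a fifth down reaches B, and 7 semitones makes it Bb3.
A perfect fifth down from F3 gives Bb2.
G3: a fifth down reaches C, and 7 semitones makes it C3.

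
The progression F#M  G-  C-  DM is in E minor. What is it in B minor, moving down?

E minor down to B minor is a perfect fourth; each chord root moves by that interval while the quality stays the same.
F#M: root F# down a perfect fourth → C#, giving C#M.
G-: root G down a perfect fourth → D, giving D-.
C-: root C down a perfect fourth → G, giving G-.
DM: root D down a perfect fourth → A, giving AM.

C#M D- G- AM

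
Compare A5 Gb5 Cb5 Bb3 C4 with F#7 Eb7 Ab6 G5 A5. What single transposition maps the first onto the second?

up a major thirteenth

Take the first pair: A5 → F#7. A to F spans 13 letter names, so the interval is some kind of thirteenth.
A5 to F#7 is 21 semitones, which makes it a major thirteenth; the second version is higher, so the direction is up.
Checking another pair — C4 → A5 — gives the same interval.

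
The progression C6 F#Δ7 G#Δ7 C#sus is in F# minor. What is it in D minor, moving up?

Ab6 DΔ7 EΔ7 Asus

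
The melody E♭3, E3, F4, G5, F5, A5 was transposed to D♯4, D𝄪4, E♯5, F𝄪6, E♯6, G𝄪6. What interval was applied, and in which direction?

From Eb3 to D#4 is 7 letter names — a seventh of some quality.
Eb3 to D#4 is 12 semitones, which makes it an augmented seventh; the second version is higher, so the direction is up.
Checking another pair — A5 → G##6 — gives the same interval.

up an augmented seventh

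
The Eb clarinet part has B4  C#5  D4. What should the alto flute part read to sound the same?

G5 A5 Bb4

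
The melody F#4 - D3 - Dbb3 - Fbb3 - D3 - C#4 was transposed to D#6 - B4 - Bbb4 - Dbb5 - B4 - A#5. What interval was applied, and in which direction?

up a major thirteenth

From F#4 to D#6 is 13 letter names — a thirteenth of some quality.
F#4 to D#6 is 21 semitones, which makes it a major thirteenth; the second version is higher, so the direction is up.
Checking another pair — C#4 → A#5 — gives the same interval.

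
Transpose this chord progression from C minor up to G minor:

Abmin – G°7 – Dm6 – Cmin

C minor up to G minor is a perfect fifth; each chord root moves by that interval while the quality stays the same.
Abmin: root Ab up a perfect fifth → Eb, giving Ebmin.
G°7: root G up a perfect fifth → D, giving D°7.
Dm6: root D up a perfect fifth → A, giving Am6.
Cmin: root C up a perfect fifth → G, giving Gmin.

Ebmin D°7 Am6 Gmin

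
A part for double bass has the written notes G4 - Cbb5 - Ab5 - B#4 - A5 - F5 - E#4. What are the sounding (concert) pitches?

G3 Cbb4 Ab4 B#3 A4 F4 E#3

Written C4 on the double bass sounds as C3, a perfect octave lower; apply that shift to every note.
G4 → G3
Cbb5 → Cbb4
Ab5 → Ab4
B#4 → B#3
A5 → A4
F5 → F4
E#4 → E#3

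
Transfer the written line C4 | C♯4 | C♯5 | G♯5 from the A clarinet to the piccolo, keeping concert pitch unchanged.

A2 A#2 A#3 E#4

First find concert pitch: the A clarinet sounds a minor third below written, so C4 C♯4 C♯5 G♯5 sounds A3 A#3 A#4 E#5.
Then write for piccolo: it sounds a perfect octave above written, so the part must be a perfect octave below concert.
A3 → A2
A#3 → A#2
A#4 → A#3
E#5 → E#4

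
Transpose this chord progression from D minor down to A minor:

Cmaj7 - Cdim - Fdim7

Gmaj7 Gdim Cdim7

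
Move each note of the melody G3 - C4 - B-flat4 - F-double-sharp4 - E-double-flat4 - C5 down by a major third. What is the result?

Eb3 Ab3 Gb4 D#4 Cbb4 Ab4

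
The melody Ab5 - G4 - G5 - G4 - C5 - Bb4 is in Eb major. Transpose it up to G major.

C6 B4 B5 B4 E5 D5

From Eb up to G is a major third; apply that to each pitch.
Ab5 becomes C6
G4 becomes B4
G5 becomes B5
G4 becomes B4
C5 becomes E5
Bb4 becomes D5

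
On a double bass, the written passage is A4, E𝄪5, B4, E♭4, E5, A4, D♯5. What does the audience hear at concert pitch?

The double bass sounds a perfect octave below written, so transpose each written note down a perfect octave.
A4 -> A3
E##5 -> E##4
B4 -> B3
Eb4 -> Eb3
E5 -> E4
A4 -> A3
D#5 -> D#4

A3 E##4 B3 Eb3 E4 A3 D#4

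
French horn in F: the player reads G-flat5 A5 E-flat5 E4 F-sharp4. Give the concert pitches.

Cb5 D5 Ab4 A3 B3

Written C4 on the French horn in F sounds as F3, a perfect fifth lower; apply that shift to every note.
Gb5 → Cb5
A5 → D5
Eb5 → Ab4
E4 → A3
F#4 → B3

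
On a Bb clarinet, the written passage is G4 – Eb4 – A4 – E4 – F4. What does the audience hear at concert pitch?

F4 Db4 G4 D4 Eb4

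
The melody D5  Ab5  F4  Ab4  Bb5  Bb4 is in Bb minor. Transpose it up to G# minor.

B#5 F#6 D#5 F#5 G#6 G#5

From Bb up to G# is an augmented sixth; apply that to each pitch.
D5 gives B#5
Ab5 gives F#6
F4 gives D#5
Ab4 gives F#5
Bb5 gives G#6
Bb4 gives G#5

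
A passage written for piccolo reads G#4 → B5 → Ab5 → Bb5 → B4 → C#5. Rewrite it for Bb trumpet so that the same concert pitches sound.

First find concert pitch: the piccolo sounds a perfect octave above written, so G#4 B5 Ab5 Bb5 B4 C#5 sounds G#5 B6 Ab6 Bb6 B5 C#6.
Then write for Bb trumpet: it sounds a major second below written, so the part must be a major second above concert.
G#5 → A#5
B6 → C#7
Ab6 → Bb6
Bb6 → C7
B5 → C#6
C#6 → D#6

A#5 C#7 Bb6 C7 C#6 D#6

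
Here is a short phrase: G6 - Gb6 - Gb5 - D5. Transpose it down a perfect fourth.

G6 down a perfect fourth is D6.
Gb6 down a perfect fourth is Db6.
A perfect fourth down from Gb5 gives Db5.
D5 down a perfect fourth is A4.

D6 Db6 Db5 A4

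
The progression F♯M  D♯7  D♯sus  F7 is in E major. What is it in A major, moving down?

E major down to A major is a perfect fifth; each chord root moves by that interval while the quality stays the same.
F♯M: root F♯ down a perfect fifth → B, giving BM.
D♯7: root D♯ down a perfect fifth → G#, giving G#7.
D♯sus: root D♯ down a perfect fifth → G#, giving G#sus.
F7: root F down a perfect fifth → Bb, giving Bb7.

BM G#7 G#sus Bb7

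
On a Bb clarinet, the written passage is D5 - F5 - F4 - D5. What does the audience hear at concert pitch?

The Bb clarinet sounds a major second below written, so transpose each written note down a major second.
D5 to C5
F5 to Eb5
F4 to Eb4
D5 to C5

C5 Eb5 Eb4 C5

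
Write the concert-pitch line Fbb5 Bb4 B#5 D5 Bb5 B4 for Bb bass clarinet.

Written C4 sounds as Bb2 on the Bb bass clarinet, so concert pitches are written a major ninth up.
Fbb5 → Gbb6
Bb4 → C6
B#5 → C##7
D5 → E6
Bb5 → C7
B4 → C#6

Gbb6 C6 C##7 E6 C7 C#6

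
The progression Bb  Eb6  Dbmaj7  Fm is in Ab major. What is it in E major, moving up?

Ab major up to E major is an augmented fifth; each chord root moves by that interval while the quality stays the same.
Bb: root Bb up an augmented fifth → F#, giving F#.
Eb6: root Eb up an augmented fifth → B, giving B6.
Dbmaj7: root Db up an augmented fifth → A, giving Amaj7.
Fm: root F up an augmented fifth → C#, giving C#m.

F# B6 Amaj7 C#m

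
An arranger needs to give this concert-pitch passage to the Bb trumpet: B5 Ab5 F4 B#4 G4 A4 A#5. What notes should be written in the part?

C#6 Bb5 G4 C##5 A4 B4 B#5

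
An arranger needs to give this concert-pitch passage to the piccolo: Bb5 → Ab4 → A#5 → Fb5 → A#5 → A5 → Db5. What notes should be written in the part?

Bb4 Ab3 A#4 Fb4 A#4 A4 Db4

Written C4 sounds as C5 on the piccolo, so concert pitches are written a perfect octave down.
Bb5 gives Bb4
Ab4 gives Ab3
A#5 gives A#4
Fb5 gives Fb4
A#5 gives A#4
A5 gives A4
Db5 gives Db4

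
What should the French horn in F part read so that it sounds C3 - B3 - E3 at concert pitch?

The French horn in F sounds a perfect fifth below written, so the written part must be a perfect fifth above concert — transpose each note up.
C3 → G3
B3 → F#4
E3 → B3

G3 F#4 B3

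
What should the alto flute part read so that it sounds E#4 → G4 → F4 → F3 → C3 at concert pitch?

A#4 C5 Bb4 Bb3 F3

Written C4 sounds as G3 on the alto flute, so concert pitches are written a perfect fourth up.
E#4 becomes A#4
G4 becomes C5
F4 becomes Bb4
F3 becomes Bb3
C3 becomes F3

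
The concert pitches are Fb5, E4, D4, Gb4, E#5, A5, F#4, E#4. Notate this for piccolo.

Fb4 E3 D3 Gb3 E#4 A4 F#3 E#3

The piccolo sounds a perfect octave above written, so the written part must be a perfect octave below concert — transpose each note down.
Fb5 -> Fb4
E4 -> E3
D4 -> D3
Gb4 -> Gb3
E#5 -> E#4
A5 -> A4
F#4 -> F#3
E#4 -> E#3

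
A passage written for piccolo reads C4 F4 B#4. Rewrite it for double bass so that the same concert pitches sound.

C6 F6 B#6

First find concert pitch: the piccolo sounds a perfect octave above written, so C4 F4 B#4 sounds C5 F5 B#5.
Then write for double bass: it sounds a perfect octave below written, so the part must be a perfect octave above concert.
C5 → C6
F5 → F6
B#5 → B#6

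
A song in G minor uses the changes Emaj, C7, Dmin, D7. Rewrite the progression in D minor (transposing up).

Bmaj G7 Amin A7

G minor up to D minor is a perfect fifth; each chord root moves by that interval while the quality stays the same.
Emaj: root E up a perfect fifth → B, giving Bmaj.
C7: root C up a perfect fifth → G, giving G7.
Dmin: root D up a perfect fifth → A, giving Amin.
D7: root D up a perfect fifth → A, giving A7.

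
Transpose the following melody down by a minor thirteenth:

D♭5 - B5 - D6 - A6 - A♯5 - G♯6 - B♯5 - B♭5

Db5 becomes F3
B5 becomes D#4
D6 becomes F#4
A6 becomes C#5
A#5 becomes C##4
G#6 becomes B#4
B#5 becomes D##4
Bb5 becomes D4

F3 D#4 F#4 C#5 C##4 B#4 D##4 D4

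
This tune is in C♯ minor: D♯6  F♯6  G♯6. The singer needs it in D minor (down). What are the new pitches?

From C♯ down to D is a major seventh; apply that to each pitch.
D#6 → E5
F#6 → G5
G#6 → A5

E5 G5 A5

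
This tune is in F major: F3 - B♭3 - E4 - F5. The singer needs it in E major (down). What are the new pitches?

E3 A3 D#4 E5

F major to E major down is a minor second, so every note moves down by that interval.
F3 gives E3
Bb3 gives A3
E4 gives D#4
F5 gives E5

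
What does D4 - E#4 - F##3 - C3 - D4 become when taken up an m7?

C5 D#5 E#4 Bb3 C5

D4 up a minor seventh is C5.
E#4 up a minor seventh is D#5.
F##3: a seventh up reaches E, and 10 semitones makes it E#4.
C3 up a minor seventh is Bb3.
D4 up a minor seventh is C5.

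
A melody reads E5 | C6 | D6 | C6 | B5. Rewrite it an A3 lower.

Cb5 Abb5 Bbb5 Abb5 Gb5

E5 gives Cb5
C6 gives Abb5
D6 gives Bbb5
C6 gives Abb5
B5 gives Gb5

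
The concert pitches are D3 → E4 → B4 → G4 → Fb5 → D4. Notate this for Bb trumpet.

The Bb trumpet sounds a major second below written, so the written part must be a major second above concert — transpose each note up.
D3 gives E3
E4 gives F#4
B4 gives C#5
G4 gives A4
Fb5 gives Gb5
D4 gives E4

E3 F#4 C#5 A4 Gb5 E4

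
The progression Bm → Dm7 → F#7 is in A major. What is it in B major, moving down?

C#m Em7 G#7

A major down to B major is a minor seventh; each chord root moves by that interval while the quality stays the same.
Bm: root B down a minor seventh → C#, giving C#m.
Dm7: root D down a minor seventh → E, giving Em7.
F#7: root F# down a minor seventh → G#, giving G#7.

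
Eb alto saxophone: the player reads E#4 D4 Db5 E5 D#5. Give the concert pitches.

The Eb alto saxophone sounds a major sixth below written, so transpose each written note down a major sixth.
E#4 gives G#3
D4 gives F3
Db5 gives Fb4
E5 gives G4
D#5 gives F#4

G#3 F3 Fb4 G4 F#4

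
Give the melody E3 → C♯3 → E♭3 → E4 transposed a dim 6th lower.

G##2 E##2 G#2 G##3

E3: a sixth down reaches G, and 7 semitones makes it G##2.
C#3: a sixth down reaches E, and 7 semitones makes it E##2.
Eb3 down a diminished sixth is G#2.
E4: a sixth down reaches G, and 7 semitones makes it G##3.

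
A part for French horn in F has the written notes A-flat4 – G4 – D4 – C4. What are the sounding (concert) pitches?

Db4 C4 G3 F3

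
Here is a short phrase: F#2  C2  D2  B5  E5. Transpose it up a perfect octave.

F#3 C3 D3 B6 E6

F#2: an octave up reaches F, and 12 semitones makes it F#3.
C2: an octave up reaches C, and 12 semitones makes it C3.
D2 up a perfect octave is D3.
B5: an octave up reaches B, and 12 semitones makes it B6.
A perfect octave up from E5 gives E6.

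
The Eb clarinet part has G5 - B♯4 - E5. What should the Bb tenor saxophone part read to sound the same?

First find concert pitch: the Eb clarinet sounds a minor third above written, so G5 B♯4 E5 sounds Bb5 D#5 G5.
Then write for Bb tenor saxophone: it sounds a major ninth below written, so the part must be a major ninth above concert.
Bb5 → C7
D#5 → E#6
G5 → A6

C7 E#6 A6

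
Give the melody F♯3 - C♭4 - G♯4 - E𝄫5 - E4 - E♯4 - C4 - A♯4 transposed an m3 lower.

F#3 to D#3
Cb4 to Ab3
G#4 to E#4
Ebb5 to Cb5
E4 to C#4
E#4 to C##4
C4 to A3
A#4 to F##4

D#3 Ab3 E#4 Cb5 C#4 C##4 A3 F##4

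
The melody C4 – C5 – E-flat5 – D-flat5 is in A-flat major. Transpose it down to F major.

A-flat major to F major down is a minor third, so every note moves down by that interval.
C4 becomes A3
C5 becomes A4
Eb5 becomes C5
Db5 becomes Bb4

A3 A4 C5 Bb4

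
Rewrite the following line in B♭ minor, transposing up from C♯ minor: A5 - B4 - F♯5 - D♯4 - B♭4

From C♯ up to B♭ is a diminished seventh; apply that to each pitch.
A5 becomes Gb6
B4 becomes Ab5
F#5 becomes Eb6
D#4 becomes C5
Bb4 becomes Abb5

Gb6 Ab5 Eb6 C5 Abb5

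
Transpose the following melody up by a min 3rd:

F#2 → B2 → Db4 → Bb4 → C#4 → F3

F#2 -> A2
B2 -> D3
Db4 -> Fb4
Bb4 -> Db5
C#4 -> E4
F3 -> Ab3

A2 D3 Fb4 Db5 E4 Ab3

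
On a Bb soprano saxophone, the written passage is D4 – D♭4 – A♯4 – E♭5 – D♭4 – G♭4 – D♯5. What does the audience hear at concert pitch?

C4 Cb4 G#4 Db5 Cb4 Fb4 C#5

The Bb soprano saxophone sounds a major second below written, so transpose each written note down a major second.
D4 -> C4
Db4 -> Cb4
A#4 -> G#4
Eb5 -> Db5
Db4 -> Cb4
Gb4 -> Fb4
D#5 -> C#5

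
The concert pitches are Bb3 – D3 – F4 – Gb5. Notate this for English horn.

F4 A3 C5 Db6

The English horn sounds a perfect fifth below written, so the written part must be a perfect fifth above concert — transpose each note up.
Bb3 → F4
D3 → A3
F4 → C5
Gb5 → Db6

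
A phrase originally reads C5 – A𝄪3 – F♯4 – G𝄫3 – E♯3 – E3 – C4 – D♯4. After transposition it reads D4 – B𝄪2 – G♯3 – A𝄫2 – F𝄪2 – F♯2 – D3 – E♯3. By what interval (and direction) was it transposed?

down a minor seventh

From C5 to D4 is 7 letter names — a seventh of some quality.
D4 to C5 is 10 semitones, which makes it a minor seventh; the second version is lower, so the direction is down.
Checking another pair — D#4 → E#3 — gives the same interval.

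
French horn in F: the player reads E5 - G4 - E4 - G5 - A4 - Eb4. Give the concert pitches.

A4 C4 A3 C5 D4 Ab3

Written C4 on the French horn in F sounds as F3, a perfect fifth lower; apply that shift to every note.
E5 -> A4
G4 -> C4
E4 -> A3
G5 -> C5
A4 -> D4
Eb4 -> Ab3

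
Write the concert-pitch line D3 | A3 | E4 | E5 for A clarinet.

Written C4 sounds as A3 on the A clarinet, so concert pitches are written a minor third up.
D3 becomes F3
A3 becomes C4
E4 becomes G4
E5 becomes G5

F3 C4 G4 G5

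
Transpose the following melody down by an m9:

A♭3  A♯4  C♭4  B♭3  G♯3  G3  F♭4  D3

Ab3 -> G2
A#4 -> G##3
Cb4 -> Bb2
Bb3 -> A2
G#3 -> F##2
G3 -> F#2
Fb4 -> Eb3
D3 -> C#2

G2 G##3 Bb2 A2 F##2 F#2 Eb3 C#2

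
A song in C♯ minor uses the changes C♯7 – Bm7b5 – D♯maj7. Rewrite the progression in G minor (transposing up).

G7 Fm7b5 Amaj7

C♯ minor up to G minor is a diminished fifth; each chord root moves by that interval while the quality stays the same.
C♯7: root C♯ up a diminished fifth → G, giving G7.
Bm7b5: root B up a diminished fifth → F, giving Fm7b5.
D♯maj7: root D♯ up a diminished fifth → A, giving Amaj7.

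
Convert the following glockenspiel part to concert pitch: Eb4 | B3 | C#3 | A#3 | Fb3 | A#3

Eb6 B5 C#5 A#5 Fb5 A#5

Written C4 on the glockenspiel sounds as C6, a perfect fifteenth higher; apply that shift to every note.
Eb4 to Eb6
B3 to B5
C#3 to C#5
A#3 to A#5
Fb3 to Fb5
A#3 to A#5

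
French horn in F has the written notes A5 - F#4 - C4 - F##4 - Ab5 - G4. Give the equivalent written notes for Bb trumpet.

First find concert pitch: the French horn in F sounds a perfect fifth below written, so A5 F#4 C4 F##4 Ab5 G4 sounds D5 B3 F3 B#3 Db5 C4.
Then write for Bb trumpet: it sounds a major second below written, so the part must be a major second above concert.
D5 → E5
B3 → C#4
F3 → G3
B#3 → C##4
Db5 → Eb5
C4 → D4

E5 C#4 G3 C##4 Eb5 D4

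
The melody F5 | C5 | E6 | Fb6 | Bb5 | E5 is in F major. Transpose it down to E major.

F major to E major down is a minor second, so every note moves down by that interval.
F5 → E5
C5 → B4
E6 → D#6
Fb6 → Eb6
Bb5 → A5
E5 → D#5

E5 B4 D#6 Eb6 A5 D#5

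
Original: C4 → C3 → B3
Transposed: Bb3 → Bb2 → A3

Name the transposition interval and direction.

down a major second

From C4 to Bb3 is 2 letter names — a second of some quality.
Bb3 to C4 is 2 semitones, which makes it a major second; the second version is lower, so the direction is down.
Checking another pair — B3 → A3 — gives the same interval.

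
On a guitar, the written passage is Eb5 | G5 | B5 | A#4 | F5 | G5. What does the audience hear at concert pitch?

Eb4 G4 B4 A#3 F4 G4

The guitar sounds a perfect octave below written, so transpose each written note down a perfect octave.
Eb5 to Eb4
G5 to G4
B5 to B4
A#4 to A#3
F5 to F4
G5 to G4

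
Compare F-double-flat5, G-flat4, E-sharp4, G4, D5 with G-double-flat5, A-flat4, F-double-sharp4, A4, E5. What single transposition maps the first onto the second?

From Fbb5 to Gbb5 is 2 letter names — a second of some quality.
Fbb5 to Gbb5 is 2 semitones, which makes it a major second; the second version is higher, so the direction is up.
Checking another pair — D5 → E5 — gives the same interval.

up a major second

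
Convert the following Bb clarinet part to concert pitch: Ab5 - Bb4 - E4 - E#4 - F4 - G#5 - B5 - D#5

Gb5 Ab4 D4 D#4 Eb4 F#5 A5 C#5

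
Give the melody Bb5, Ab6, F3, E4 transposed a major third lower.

Gb5 Fb6 Db3 C4

A major third down from Bb5 gives Gb5.
Ab6 down a major third is Fb6.
A major third down from F3 gives Db3.
E4: a third down reaches C, and 4 semitones makes it C4.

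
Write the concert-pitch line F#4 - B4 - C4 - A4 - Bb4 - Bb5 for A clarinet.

A4 D5 Eb4 C5 Db5 Db6

The A clarinet sounds a minor third below written, so the written part must be a minor third above concert — transpose each note up.
F#4 to A4
B4 to D5
C4 to Eb4
A4 to C5
Bb4 to Db5
Bb5 to Db6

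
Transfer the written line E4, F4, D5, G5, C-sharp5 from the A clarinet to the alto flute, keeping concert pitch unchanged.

F#4 G4 E5 A5 D#5

First find concert pitch: the A clarinet sounds a minor third below written, so E4 F4 D5 G5 C-sharp5 sounds C#4 D4 B4 E5 A#4.
Then write for alto flute: it sounds a perfect fourth below written, so the part must be a perfect fourth above concert.
C#4 → F#4
D4 → G4
B4 → E5
E5 → A5
A#4 → D#5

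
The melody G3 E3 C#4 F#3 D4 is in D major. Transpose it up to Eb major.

D major to Eb major up is a minor second, so every note moves up by that interval.
G3 -> Ab3
E3 -> F3
C#4 -> D4
F#3 -> G3
D4 -> Eb4

Ab3 F3 D4 G3 Eb4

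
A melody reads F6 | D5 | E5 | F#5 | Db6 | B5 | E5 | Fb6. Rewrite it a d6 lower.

A#5 F##4 G##4 A##4 F#5 D##5 G##4 A5

F6 down a diminished sixth is A#5.
D5: a sixth down reaches F, and 7 semitones makes it F##4.
A diminished sixth down from E5 gives G##4.
F#5 down a diminished sixth is A##4.
Db6 down a diminished sixth is F#5.
B5 down a diminished sixth is D##5.
A diminished sixth down from E5 gives G##4.
Fb6: a sixth down reaches A, and 7 semitones makes it A5.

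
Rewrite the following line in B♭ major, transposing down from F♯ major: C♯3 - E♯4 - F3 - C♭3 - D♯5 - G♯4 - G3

F2 A3 Bbb2 Fbb2 G4 C4 Cb3

F♯ major to B♭ major down is an augmented fifth, so every note moves down by that interval.
C#3 → F2
E#4 → A3
F3 → Bbb2
Cb3 → Fbb2
D#5 → G4
G#4 → C4
G3 → Cb3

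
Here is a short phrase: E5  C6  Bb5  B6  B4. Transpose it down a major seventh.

F4 Db5 Cb5 C6 C4

A major seventh down from E5 gives F4.
A major seventh down from C6 gives Db5.
A major seventh down from Bb5 gives Cb5.
B6 down a major seventh is C6.
B4 down a major seventh is C4.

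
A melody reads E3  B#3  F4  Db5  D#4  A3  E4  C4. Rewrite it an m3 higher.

G3 D#4 Ab4 Fb5 F#4 C4 G4 Eb4

E3 → G3
B#3 → D#4
F4 → Ab4
Db5 → Fb5
D#4 → F#4
A3 → C4
E4 → G4
C4 → Eb4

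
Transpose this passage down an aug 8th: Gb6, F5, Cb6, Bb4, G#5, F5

An augmented octave down from Gb6 gives Gbb5.
F5: an octave down reaches F, and 13 semitones makes it Fb4.
Cb6 down an augmented octave is Cbb5.
Bb4: an octave down reaches B, and 13 semitones makes it Bbb3.
G#5: an octave down reaches G, and 13 semitones makes it G4.
An augmented octave down from F5 gives Fb4.

Gbb5 Fb4 Cbb5 Bbb3 G4 Fb4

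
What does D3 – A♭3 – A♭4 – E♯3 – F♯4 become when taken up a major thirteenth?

B4 F5 F6 C##5 D#6

A major thirteenth up from D3 gives B4.
A major thirteenth up from Ab3 gives F5.
Ab4 up a major thirteenth is F6.
E#3 up a major thirteenth is C##5.
A major thirteenth up from F#4 gives D#6.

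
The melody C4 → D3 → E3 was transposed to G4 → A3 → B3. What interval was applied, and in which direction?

up a perfect fifth

From C4 to G4 is 5 letter names — a fifth of some quality.
C4 to G4 is 7 semitones, which makes it a perfect fifth; the second version is higher, so the direction is up.
Checking another pair — E3 → B3 — gives the same interval.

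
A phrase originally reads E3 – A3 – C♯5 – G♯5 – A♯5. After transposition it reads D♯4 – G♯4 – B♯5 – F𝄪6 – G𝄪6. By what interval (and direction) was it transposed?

Take the first pair: E3 → D#4. E to D spans 7 letter names, so the interval is some kind of seventh.
E3 to D#4 is 11 semitones, which makes it a major seventh; the second version is higher, so the direction is up.
Checking another pair — A#5 → G##6 — gives the same interval.

up a major seventh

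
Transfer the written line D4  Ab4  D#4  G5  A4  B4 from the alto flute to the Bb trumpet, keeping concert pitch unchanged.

First find concert pitch: the alto flute sounds a perfect fourth below written, so D4 Ab4 D#4 G5 A4 B4 sounds A3 Eb4 A#3 D5 E4 F#4.
Then write for Bb trumpet: it sounds a major second below written, so the part must be a major second above concert.
A3 → B3
Eb4 → F4
A#3 → B#3
D5 → E5
E4 → F#4
F#4 → G#4

B3 F4 B#3 E5 F#4 G#4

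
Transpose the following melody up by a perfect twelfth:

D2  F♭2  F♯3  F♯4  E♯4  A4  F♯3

A3 Cb4 C#5 C#6 B#5 E6 C#5

D2: a twelfth up reaches A, and 19 semitones makes it A3.
Fb2 up a perfect twelfth is Cb4.
F#3: a twelfth up reaches C, and 19 semitones makes it C#5.
F#4: a twelfth up reaches C, and 19 semitones makes it C#6.
E#4 up a perfect twelfth is B#5.
A perfect twelfth up from A4 gives E6.
F#3: a twelfth up reaches C, and 19 semitones makes it C#5.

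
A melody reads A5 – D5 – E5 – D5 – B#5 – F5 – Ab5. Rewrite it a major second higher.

A major second up from A5 gives B5.
A major second up from D5 gives E5.
E5: a second up reaches F, and 2 semitones makes it F#5.
D5 up a major second is E5.
B#5 up a major second is C##6.
F5 up a major second is G5.
A major second up from Ab5 gives Bb5.

B5 E5 F#5 E5 C##6 G5 Bb5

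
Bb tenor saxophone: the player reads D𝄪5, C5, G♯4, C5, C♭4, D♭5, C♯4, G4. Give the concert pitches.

Written C4 on the Bb tenor saxophone sounds as Bb2, a major ninth lower; apply that shift to every note.
D##5 → C##4
C5 → Bb3
G#4 → F#3
C5 → Bb3
Cb4 → Bbb2
Db5 → Cb4
C#4 → B2
G4 → F3

C##4 Bb3 F#3 Bb3 Bbb2 Cb4 B2 F3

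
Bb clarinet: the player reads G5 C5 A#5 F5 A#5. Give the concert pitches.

Written C4 on the Bb clarinet sounds as Bb3, a major second lower; apply that shift to every note.
G5 gives F5
C5 gives Bb4
A#5 gives G#5
F5 gives Eb5
A#5 gives G#5

F5 Bb4 G#5 Eb5 G#5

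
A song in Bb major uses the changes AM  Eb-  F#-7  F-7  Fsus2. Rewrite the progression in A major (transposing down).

G#M D- E#-7 E-7 Esus2

Bb major down to A major is a minor second; each chord root moves by that interval while the quality stays the same.
AM: root A down a minor second → G#, giving G#M.
Eb-: root Eb down a minor second → D, giving D-.
F#-7: root F# down a minor second → E#, giving E#-7.
F-7: root F down a minor second → E, giving E-7.
Fsus2: root F down a minor second → E, giving Esus2.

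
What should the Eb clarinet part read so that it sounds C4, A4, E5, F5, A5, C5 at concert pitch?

A3 F#4 C#5 D5 F#5 A4

The Eb clarinet sounds a minor third above written, so the written part must be a minor third below concert — transpose each note down.
C4 gives A3
A4 gives F#4
E5 gives C#5
F5 gives D5
A5 gives F#5
C5 gives A4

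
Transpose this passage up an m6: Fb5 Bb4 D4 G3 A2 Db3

Dbb6 Gb5 Bb4 Eb4 F3 Bbb3

Fb5 up a minor sixth is Dbb6.
A minor sixth up from Bb4 gives Gb5.
A minor sixth up from D4 gives Bb4.
G3 up a minor sixth is Eb4.
A minor sixth up from A2 gives F3.
Db3 up a minor sixth is Bbb3.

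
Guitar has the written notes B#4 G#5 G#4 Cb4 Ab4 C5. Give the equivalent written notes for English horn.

First find concert pitch: the guitar sounds a perfect octave below written, so B#4 G#5 G#4 Cb4 Ab4 C5 sounds B#3 G#4 G#3 Cb3 Ab3 C4.
Then write for English horn: it sounds a perfect fifth below written, so the part must be a perfect fifth above concert.
B#3 → F##4
G#4 → D#5
G#3 → D#4
Cb3 → Gb3
Ab3 → Eb4
C4 → G4

F##4 D#5 D#4 Gb3 Eb4 G4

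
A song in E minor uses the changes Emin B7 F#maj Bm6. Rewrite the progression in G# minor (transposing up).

G#min D#7 A#maj D#m6

E minor up to G# minor is a major third; each chord root moves by that interval while the quality stays the same.
Emin: root E up a major third → G#, giving G#min.
B7: root B up a major third → D#, giving D#7.
F#maj: root F# up a major third → A#, giving A#maj.
Bm6: root B up a major third → D#, giving D#m6.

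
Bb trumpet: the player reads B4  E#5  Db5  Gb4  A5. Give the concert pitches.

A4 D#5 Cb5 Fb4 G5

The Bb trumpet sounds a major second below written, so transpose each written note down a major second.
B4 gives A4
E#5 gives D#5
Db5 gives Cb5
Gb4 gives Fb4
A5 gives G5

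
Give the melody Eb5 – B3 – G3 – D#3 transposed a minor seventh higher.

Db6 A4 F4 C#4

A minor seventh up from Eb5 gives Db6.
B3 up a minor seventh is A4.
G3 up a minor seventh is F4.
D#3: a seventh up reaches C, and 10 semitones makes it C#4.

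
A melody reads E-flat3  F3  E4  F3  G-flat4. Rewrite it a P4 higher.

Ab3 Bb3 A4 Bb3 Cb5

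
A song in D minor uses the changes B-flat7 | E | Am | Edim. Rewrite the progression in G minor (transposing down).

Eb7 A Dm Adim

D minor down to G minor is a perfect fifth; each chord root moves by that interval while the quality stays the same.
B-flat7: root B-flat down a perfect fifth → Eb, giving Eb7.
E: root E down a perfect fifth → A, giving A.
Am: root A down a perfect fifth → D, giving Dm.
Edim: root E down a perfect fifth → A, giving Adim.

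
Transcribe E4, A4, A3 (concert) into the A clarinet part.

G4 C5 C4

The A clarinet sounds a minor third below written, so the written part must be a minor third above concert — transpose each note up.
E4 → G4
A4 → C5
A3 → C4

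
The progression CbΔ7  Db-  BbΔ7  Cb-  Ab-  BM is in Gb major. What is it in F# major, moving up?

BΔ7 C#- A#Δ7 B- G#- A##M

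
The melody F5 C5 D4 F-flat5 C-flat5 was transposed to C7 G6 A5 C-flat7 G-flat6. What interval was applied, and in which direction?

Take the first pair: F5 → C7. F to C spans 12 letter names, so the interval is some kind of twelfth.
F5 to C7 is 19 semitones, which makes it a perfect twelfth; the second version is higher, so the direction is up.
Checking another pair — Cb5 → Gb6 — gives the same interval.

up a perfect twelfth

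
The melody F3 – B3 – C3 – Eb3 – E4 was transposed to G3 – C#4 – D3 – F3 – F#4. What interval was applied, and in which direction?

up a major second

From F3 to G3 is 2 letter names — a second of some quality.
F3 to G3 is 2 semitones, which makes it a major second; the second version is higher, so the direction is up.
Checking another pair — E4 → F#4 — gives the same interval.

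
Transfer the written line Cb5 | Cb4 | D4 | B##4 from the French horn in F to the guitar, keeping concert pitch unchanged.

Fb5 Fb4 G4 E##5

First find concert pitch: the French horn in F sounds a perfect fifth below written, so Cb5 Cb4 D4 B##4 sounds Fb4 Fb3 G3 E##4.
Then write for guitar: it sounds a perfect octave below written, so the part must be a perfect octave above concert.
Fb4 → Fb5
Fb3 → Fb4
G3 → G4
E##4 → E##5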